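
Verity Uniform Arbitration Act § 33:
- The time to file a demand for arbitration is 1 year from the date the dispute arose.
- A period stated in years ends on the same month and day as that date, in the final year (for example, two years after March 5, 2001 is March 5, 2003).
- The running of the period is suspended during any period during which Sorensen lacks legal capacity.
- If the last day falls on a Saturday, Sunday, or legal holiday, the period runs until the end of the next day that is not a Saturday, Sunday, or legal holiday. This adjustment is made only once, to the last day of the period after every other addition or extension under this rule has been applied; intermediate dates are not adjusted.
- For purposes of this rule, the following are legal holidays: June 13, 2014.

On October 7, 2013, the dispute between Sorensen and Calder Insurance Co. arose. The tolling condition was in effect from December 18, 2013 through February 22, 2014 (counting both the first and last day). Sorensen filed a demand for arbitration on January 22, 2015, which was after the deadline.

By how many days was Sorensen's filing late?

38 days

1 year after October 7, 2013 is October 7, 2014.
From December 18, 2013 through February 22, 2014 inclusive is 67 days; tolling adds 67 days: October 7, 2014 + 67 days = December 13, 2014.
December 13, 2014 is Saturday; December 14, 2014 is Sunday. The next qualifying day is December 15, 2014.
The deadline is December 15, 2014; from December 15, 2014 to January 22, 2015 is 38 days.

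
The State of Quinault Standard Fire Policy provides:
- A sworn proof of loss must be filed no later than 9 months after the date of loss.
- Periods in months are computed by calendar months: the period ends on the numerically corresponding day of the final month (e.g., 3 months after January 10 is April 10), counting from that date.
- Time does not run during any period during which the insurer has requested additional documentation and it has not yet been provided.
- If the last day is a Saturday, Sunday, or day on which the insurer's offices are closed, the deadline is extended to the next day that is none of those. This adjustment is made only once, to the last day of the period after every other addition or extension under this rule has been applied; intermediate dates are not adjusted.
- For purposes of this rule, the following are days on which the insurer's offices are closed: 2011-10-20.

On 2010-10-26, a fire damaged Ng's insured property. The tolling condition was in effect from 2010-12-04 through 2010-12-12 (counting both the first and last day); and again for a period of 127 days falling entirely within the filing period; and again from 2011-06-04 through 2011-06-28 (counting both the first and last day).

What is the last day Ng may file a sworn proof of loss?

9 months after 2010-10-26 is July 26, 2011.
From December 4, 2010 through December 12, 2010 inclusive is 9 days; tolling adds 9 days: July 26, 2011 + 9 days = August 4, 2011.
Tolling adds 127 days: August 4, 2011 + 127 days = December 9, 2011.
From June 4, 2011 through June 28, 2011 inclusive is 25 days; tolling adds 25 days: December 9, 2011 + 25 days = January 3, 2012.
January 3, 2012 is a Tuesday and not a day on which the insurer's offices are closed, so no extension applies.

January 3, 2012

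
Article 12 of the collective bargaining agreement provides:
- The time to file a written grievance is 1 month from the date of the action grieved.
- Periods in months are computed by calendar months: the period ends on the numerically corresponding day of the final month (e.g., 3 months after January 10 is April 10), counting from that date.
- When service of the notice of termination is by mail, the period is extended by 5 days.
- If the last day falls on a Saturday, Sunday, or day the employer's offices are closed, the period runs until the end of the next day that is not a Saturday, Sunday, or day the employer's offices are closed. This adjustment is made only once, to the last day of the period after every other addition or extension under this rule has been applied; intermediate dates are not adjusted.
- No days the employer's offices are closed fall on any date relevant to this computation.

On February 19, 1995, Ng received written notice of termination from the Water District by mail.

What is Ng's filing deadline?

March 24, 1995

1 month after February 19, 1995 is March 19, 1995.
Service was by mail, adding 5 days: March 19, 1995 + 5 days = March 24, 1995.
March 24, 1995 is a Friday and not a day the employer's offices are closed, so no extension applies.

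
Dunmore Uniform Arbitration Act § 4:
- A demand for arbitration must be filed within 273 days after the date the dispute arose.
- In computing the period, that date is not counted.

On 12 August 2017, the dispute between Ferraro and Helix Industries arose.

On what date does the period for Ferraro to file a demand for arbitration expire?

273 days after 12 August 2017 is May 12, 2018.

May 12, 2018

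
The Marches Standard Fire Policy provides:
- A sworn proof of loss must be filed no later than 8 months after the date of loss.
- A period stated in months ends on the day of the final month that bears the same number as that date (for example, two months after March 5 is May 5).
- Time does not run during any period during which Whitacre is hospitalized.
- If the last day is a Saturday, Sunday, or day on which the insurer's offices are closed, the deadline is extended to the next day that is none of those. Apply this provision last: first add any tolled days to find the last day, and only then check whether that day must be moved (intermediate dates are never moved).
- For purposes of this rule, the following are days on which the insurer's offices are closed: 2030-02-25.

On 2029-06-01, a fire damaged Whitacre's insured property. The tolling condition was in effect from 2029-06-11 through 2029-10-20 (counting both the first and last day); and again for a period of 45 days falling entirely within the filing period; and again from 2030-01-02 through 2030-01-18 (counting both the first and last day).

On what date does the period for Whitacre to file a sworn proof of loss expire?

8 months after 2029-06-01 is February 1, 2030.
From June 11, 2029 through October 20, 2029 inclusive is 132 days; tolling adds 132 days: February 1, 2030 + 132 days = June 13, 2030.
Tolling adds 45 days: June 13, 2030 + 45 days = July 28, 2030.
From January 2, 2030 through January 18, 2030 inclusive is 17 days; tolling adds 17 days: July 28, 2030 + 17 days = August 14, 2030.
August 14, 2030 is a Wednesday and not a day on which the insurer's offices are closed, so no extension applies.

August 14, 2030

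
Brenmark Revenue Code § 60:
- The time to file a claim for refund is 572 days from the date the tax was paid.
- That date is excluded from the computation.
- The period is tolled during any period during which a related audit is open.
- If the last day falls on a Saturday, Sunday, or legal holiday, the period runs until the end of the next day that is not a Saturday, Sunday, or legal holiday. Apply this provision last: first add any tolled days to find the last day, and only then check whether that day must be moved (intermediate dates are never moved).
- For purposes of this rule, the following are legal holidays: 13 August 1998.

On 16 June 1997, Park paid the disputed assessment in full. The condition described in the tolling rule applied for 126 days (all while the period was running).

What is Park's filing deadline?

May 17, 1999

572 days after 16 June 1997 is January 9, 1999.
Tolling adds 126 days: January 9, 1999 + 126 days = May 15, 1999.
May 15, 1999 is Saturday; May 16, 1999 is Sunday. The next qualifying day is May 17, 1999.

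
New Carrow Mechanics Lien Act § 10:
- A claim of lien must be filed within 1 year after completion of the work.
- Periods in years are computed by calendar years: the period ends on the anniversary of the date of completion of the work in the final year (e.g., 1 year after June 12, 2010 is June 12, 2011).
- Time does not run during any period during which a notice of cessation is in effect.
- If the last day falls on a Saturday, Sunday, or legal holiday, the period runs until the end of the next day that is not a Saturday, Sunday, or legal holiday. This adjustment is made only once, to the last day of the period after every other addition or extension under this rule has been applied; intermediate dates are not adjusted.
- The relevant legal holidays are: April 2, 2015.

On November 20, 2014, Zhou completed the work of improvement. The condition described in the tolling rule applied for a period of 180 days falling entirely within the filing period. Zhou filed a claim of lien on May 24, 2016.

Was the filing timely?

No

1 year after November 20, 2014 is November 20, 2015.
Tolling adds 180 days: November 20, 2015 + 180 days = May 18, 2016.
May 18, 2016 is a Wednesday and not a legal holiday, so no extension applies.
The deadline is May 18, 2016; the filing on May 24, 2016 is after that date.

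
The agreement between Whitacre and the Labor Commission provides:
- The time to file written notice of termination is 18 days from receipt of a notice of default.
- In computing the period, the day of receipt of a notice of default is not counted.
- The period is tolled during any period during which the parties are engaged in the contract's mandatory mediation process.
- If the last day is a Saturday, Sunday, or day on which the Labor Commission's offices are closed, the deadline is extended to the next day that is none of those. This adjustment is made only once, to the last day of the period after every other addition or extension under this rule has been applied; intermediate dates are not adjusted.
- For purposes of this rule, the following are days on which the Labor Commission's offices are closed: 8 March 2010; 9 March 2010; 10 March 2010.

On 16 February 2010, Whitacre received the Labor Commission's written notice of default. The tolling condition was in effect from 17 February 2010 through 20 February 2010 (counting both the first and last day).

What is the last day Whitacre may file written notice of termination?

18 days after 16 February 2010 is March 6, 2010.
From February 17, 2010 through February 20, 2010 inclusive is 4 days; tolling adds 4 days: March 6, 2010 + 4 days = March 10, 2010.
March 10, 2010 is a listed holiday. The next qualifying day is March 11, 2010.

March 11, 2010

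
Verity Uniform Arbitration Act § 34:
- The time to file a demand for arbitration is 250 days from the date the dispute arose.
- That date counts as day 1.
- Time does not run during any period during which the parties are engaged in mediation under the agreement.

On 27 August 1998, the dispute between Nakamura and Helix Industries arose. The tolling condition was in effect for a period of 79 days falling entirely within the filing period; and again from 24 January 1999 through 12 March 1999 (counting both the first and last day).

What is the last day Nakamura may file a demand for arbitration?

Counting 27 August 1998 as day 1, day 250 is May 3, 1999.
Tolling adds 79 days: May 3, 1999 + 79 days = July 21, 1999.
From January 24, 1999 through March 12, 1999 inclusive is 48 days; tolling adds 48 days: July 21, 1999 + 48 days = September 7, 1999.

September 7, 1999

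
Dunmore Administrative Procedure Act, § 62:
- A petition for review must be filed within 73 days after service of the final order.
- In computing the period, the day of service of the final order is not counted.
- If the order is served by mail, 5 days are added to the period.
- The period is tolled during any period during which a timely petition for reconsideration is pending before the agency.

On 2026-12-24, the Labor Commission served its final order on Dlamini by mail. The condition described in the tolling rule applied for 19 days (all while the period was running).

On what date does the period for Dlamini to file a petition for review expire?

March 31, 2027

73 days after 2026-12-24 is March 7, 2027.
Service was by mail, adding 5 days: March 7, 2027 + 5 days = March 12, 2027.
Tolling adds 19 days: March 12, 2027 + 19 days = March 31, 2027.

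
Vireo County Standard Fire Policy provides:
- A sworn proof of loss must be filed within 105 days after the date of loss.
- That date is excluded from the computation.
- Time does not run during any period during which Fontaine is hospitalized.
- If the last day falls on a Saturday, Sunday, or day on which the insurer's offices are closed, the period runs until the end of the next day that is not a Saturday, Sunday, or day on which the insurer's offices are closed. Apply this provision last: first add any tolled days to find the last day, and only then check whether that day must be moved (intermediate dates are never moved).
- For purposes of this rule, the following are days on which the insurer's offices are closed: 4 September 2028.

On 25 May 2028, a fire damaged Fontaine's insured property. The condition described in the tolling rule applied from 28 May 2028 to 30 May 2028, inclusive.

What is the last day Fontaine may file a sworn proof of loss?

105 days after 25 May 2028 is September 7, 2028.
From May 28, 2028 through May 30, 2028 inclusive is 3 days; tolling adds 3 days: September 7, 2028 + 3 days = September 10, 2028.
September 10, 2028 is Sunday. The next qualifying day is September 11, 2028.

September 11, 2028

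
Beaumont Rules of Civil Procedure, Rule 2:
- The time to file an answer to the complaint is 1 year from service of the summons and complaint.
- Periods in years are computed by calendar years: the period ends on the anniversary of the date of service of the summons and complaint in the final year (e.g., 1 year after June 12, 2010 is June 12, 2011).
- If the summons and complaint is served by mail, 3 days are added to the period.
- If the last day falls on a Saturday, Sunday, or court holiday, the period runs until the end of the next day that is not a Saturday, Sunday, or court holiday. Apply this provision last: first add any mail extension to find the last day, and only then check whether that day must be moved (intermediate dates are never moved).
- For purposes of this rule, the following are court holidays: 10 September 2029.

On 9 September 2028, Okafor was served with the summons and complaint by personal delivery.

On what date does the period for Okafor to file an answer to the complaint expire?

1 year after 9 September 2028 is September 9, 2029.
Service was not by mail, so no mail extension applies.
September 9, 2029 is Sunday; September 10, 2029 is a listed holiday. The next qualifying day is September 11, 2029.

September 11, 2029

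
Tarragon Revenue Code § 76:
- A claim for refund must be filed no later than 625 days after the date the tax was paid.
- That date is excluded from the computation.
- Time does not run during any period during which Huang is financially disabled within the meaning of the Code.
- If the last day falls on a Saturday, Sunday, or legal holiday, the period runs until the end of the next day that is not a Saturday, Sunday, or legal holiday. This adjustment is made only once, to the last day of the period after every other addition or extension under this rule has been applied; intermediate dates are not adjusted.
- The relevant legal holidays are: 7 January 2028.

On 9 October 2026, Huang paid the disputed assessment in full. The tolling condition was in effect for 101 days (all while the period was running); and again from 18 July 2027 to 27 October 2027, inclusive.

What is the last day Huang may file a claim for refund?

625 days after 9 October 2026 is June 25, 2028.
Tolling adds 101 days: June 25, 2028 + 101 days = October 4, 2028.
From July 18, 2027 through October 27, 2027 inclusive is 102 days; tolling adds 102 days: October 4, 2028 + 102 days = January 14, 2029.
January 14, 2029 is Sunday. The next qualifying day is January 15, 2029.

January 15, 2029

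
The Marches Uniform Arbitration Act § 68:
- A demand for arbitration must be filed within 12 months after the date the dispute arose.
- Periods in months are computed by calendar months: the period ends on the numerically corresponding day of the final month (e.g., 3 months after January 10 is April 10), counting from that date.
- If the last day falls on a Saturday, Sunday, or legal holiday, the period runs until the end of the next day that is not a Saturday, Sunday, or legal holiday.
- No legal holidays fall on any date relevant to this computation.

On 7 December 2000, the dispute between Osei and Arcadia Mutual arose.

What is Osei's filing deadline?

12 months after 7 December 2000 is December 7, 2001.
December 7, 2001 is a Friday and not a legal holiday, so no extension applies.

December 7, 2001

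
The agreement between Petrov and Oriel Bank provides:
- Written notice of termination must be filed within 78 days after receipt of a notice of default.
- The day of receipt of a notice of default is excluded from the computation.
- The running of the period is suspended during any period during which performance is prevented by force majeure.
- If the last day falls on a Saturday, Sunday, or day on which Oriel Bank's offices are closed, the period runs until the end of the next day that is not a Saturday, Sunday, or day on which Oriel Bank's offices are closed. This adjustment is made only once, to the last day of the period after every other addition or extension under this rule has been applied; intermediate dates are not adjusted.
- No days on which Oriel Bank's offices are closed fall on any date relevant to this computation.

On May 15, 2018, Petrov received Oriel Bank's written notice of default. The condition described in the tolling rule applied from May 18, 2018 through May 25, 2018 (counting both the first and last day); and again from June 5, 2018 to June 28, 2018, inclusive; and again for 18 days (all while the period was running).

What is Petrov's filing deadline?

78 days after May 15, 2018 is August 1, 2018.
From May 18, 2018 through May 25, 2018 inclusive is 8 days; tolling adds 8 days: August 1, 2018 + 8 days = August 9, 2018.
From June 5, 2018 through June 28, 2018 inclusive is 24 days; tolling adds 24 days: August 9, 2018 + 24 days = September 2, 2018.
Tolling adds 18 days: September 2, 2018 + 18 days = September 20, 2018.
September 20, 2018 is a Thursday and not a day on which Oriel Bank's offices are closed, so no extension applies.

September 20, 2018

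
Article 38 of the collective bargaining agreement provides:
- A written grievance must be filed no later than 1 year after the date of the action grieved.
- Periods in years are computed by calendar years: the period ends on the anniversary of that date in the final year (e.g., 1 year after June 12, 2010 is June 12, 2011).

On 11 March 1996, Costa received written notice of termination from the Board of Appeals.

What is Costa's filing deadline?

1 year after 11 March 1996 is March 11, 1997.

March 11, 1997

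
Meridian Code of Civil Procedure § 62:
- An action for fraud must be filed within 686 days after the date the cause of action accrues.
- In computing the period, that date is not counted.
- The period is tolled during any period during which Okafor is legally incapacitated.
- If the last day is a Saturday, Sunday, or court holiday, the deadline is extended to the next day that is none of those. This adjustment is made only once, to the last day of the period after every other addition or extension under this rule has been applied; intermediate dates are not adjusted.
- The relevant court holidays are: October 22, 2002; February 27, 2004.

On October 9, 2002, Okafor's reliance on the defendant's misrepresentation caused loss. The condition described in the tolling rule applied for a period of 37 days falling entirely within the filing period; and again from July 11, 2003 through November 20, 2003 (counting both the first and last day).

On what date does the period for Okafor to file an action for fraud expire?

686 days after October 9, 2002 is August 25, 2004.
Tolling adds 37 days: August 25, 2004 + 37 days = October 1, 2004.
From July 11, 2003 through November 20, 2003 inclusive is 133 days; tolling adds 133 days: October 1, 2004 + 133 days = February 11, 2005.
February 11, 2005 is a Friday and not a court holiday, so no extension applies.

February 11, 2005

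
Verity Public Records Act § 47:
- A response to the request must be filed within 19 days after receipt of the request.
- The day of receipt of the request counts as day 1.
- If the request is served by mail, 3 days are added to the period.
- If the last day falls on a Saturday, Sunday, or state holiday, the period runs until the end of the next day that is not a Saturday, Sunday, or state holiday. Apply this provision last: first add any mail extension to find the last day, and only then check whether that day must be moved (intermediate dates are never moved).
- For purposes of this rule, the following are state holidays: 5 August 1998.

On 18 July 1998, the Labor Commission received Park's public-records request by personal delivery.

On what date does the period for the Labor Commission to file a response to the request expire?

Counting 18 July 1998 as day 1, day 19 is August 5, 1998.
Service was not by mail, so no mail extension applies.
August 5, 1998 is a listed holiday. The next qualifying day is August 6, 1998.

August 6, 1998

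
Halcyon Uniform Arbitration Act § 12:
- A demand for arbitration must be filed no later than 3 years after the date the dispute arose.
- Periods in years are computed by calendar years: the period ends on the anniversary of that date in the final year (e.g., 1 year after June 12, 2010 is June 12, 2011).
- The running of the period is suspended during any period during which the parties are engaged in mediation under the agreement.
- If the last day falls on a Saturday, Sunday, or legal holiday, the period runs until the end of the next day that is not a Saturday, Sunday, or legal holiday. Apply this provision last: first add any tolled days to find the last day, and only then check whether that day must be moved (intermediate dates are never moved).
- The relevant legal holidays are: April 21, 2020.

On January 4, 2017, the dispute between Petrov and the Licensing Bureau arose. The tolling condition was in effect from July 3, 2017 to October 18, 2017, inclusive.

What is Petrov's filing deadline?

3 years after January 4, 2017 is January 4, 2020.
From July 3, 2017 through October 18, 2017 inclusive is 108 days; tolling adds 108 days: January 4, 2020 + 108 days = April 21, 2020.
April 21, 2020 is a listed holiday. The next qualifying day is April 22, 2020.

April 22, 2020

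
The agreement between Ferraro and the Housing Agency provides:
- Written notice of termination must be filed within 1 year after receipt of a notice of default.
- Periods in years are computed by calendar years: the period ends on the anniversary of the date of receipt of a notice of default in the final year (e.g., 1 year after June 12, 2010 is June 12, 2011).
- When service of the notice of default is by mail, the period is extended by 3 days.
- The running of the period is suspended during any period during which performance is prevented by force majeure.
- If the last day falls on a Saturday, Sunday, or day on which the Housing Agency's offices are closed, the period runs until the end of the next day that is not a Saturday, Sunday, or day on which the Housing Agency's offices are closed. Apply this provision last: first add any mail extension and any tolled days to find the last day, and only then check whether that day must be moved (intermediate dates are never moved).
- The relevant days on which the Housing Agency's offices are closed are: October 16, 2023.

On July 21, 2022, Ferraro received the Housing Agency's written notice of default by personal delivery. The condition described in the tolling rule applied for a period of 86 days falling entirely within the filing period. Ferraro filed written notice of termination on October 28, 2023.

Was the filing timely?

1 year after July 21, 2022 is July 21, 2023.
Service was not by mail, so no mail extension applies.
Tolling adds 86 days: July 21, 2023 + 86 days = October 15, 2023.
October 15, 2023 is Sunday; October 16, 2023 is a listed holiday. The next qualifying day is October 17, 2023.
The deadline is October 17, 2023; the filing on October 28, 2023 is after that date.

No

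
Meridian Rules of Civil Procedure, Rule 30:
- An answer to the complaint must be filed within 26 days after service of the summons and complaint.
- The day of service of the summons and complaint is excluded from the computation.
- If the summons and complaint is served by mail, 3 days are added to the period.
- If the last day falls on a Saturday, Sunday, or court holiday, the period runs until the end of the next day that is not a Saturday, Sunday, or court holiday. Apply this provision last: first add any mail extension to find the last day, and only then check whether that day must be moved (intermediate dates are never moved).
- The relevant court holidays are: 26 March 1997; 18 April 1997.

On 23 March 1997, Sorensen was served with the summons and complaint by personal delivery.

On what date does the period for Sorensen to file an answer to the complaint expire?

April 21, 1997

26 days after 23 March 1997 is April 18, 1997.
Service was not by mail, so no mail extension applies.
April 18, 1997 is a listed holiday; April 19, 1997 is Saturday; April 20, 1997 is Sunday. The next qualifying day is April 21, 1997.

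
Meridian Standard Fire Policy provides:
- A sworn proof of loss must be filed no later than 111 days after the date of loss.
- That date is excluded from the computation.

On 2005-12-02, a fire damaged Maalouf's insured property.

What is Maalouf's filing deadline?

111 days after 2005-12-02 is March 23, 2006.

March 23, 2006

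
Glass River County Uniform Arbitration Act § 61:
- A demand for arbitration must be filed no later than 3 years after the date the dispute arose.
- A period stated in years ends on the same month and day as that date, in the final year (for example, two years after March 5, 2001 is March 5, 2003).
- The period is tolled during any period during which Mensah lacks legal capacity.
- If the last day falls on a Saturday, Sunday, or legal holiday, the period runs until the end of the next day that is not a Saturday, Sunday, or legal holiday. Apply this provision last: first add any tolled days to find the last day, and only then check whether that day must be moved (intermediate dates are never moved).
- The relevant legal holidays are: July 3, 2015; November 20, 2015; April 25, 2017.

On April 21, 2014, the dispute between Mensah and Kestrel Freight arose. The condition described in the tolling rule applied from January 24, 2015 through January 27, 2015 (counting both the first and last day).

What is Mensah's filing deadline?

3 years after April 21, 2014 is April 21, 2017.
From January 24, 2015 through January 27, 2015 inclusive is 4 days; tolling adds 4 days: April 21, 2017 + 4 days = April 25, 2017.
April 25, 2017 is a listed holiday. The next qualifying day is April 26, 2017.

April 26, 2017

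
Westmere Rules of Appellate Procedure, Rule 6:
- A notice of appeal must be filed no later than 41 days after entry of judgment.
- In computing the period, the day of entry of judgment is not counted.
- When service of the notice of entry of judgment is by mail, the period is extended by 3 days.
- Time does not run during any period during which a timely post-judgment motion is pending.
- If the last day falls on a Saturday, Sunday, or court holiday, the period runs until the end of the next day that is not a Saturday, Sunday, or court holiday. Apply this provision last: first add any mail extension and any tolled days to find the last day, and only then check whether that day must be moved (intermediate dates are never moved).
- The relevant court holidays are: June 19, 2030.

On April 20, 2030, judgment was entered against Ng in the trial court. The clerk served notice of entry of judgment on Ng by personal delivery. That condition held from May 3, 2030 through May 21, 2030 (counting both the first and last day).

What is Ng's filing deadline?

41 days after April 20, 2030 is May 31, 2030.
Service was not by mail, so no mail extension applies.
From May 3, 2030 through May 21, 2030 inclusive is 19 days; tolling adds 19 days: May 31, 2030 + 19 days = June 19, 2030.
June 19, 2030 is a listed holiday. The next qualifying day is June 20, 2030.

June 20, 2030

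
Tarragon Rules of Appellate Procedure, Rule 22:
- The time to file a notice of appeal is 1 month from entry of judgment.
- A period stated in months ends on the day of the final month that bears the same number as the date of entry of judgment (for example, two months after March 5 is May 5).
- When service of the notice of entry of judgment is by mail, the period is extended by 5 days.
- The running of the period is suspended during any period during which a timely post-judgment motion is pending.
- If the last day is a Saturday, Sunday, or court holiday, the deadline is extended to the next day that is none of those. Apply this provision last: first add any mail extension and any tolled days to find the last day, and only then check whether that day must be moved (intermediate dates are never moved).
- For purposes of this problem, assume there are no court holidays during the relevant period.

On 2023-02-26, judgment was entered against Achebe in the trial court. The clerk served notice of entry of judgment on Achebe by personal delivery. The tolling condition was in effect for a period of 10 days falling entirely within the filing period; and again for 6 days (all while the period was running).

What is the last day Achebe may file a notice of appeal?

April 11, 2023

1 month after 2023-02-26 is March 26, 2023.
Service was not by mail, so no mail extension applies.
Tolling adds 10 days: March 26, 2023 + 10 days = April 5, 2023.
Tolling adds 6 days: April 5, 2023 + 6 days = April 11, 2023.
April 11, 2023 is a Tuesday and not a court holiday, so no extension applies.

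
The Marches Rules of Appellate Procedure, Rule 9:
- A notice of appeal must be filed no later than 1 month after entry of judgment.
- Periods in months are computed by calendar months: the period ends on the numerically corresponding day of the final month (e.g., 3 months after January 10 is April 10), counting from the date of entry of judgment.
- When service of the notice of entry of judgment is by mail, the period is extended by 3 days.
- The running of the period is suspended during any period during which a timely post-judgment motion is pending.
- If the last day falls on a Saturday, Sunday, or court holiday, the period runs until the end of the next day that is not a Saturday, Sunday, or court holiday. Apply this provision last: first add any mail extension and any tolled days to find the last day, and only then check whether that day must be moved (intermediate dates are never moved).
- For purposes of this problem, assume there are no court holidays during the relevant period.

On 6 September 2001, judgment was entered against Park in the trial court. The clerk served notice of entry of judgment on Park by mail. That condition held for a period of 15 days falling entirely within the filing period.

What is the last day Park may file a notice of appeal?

1 month after 6 September 2001 is October 6, 2001.
Service was by mail, adding 3 days: October 6, 2001 + 3 days = October 9, 2001.
Tolling adds 15 days: October 9, 2001 + 15 days = October 24, 2001.
October 24, 2001 is a Wednesday and not a court holiday, so no extension applies.

October 24, 2001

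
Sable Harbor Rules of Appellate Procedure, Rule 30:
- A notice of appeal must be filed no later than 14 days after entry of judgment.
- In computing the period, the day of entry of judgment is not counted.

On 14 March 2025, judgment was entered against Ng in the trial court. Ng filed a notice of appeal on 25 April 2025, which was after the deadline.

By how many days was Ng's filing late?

28 days

14 days after 14 March 2025 is March 28, 2025.
The deadline is March 28, 2025; from March 28, 2025 to April 25, 2025 is 28 days.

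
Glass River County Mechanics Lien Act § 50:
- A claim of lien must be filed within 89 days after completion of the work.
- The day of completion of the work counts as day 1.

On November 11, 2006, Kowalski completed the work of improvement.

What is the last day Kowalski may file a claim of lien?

Counting November 11, 2006 as day 1, day 89 is February 7, 2007.

February 7, 2007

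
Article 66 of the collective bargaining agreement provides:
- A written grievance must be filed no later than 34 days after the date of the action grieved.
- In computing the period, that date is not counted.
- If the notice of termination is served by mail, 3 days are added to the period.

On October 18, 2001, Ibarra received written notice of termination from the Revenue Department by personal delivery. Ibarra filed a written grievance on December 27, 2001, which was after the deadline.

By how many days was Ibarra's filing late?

34 days after October 18, 2001 is November 21, 2001.
Service was not by mail, so no mail extension applies.
The deadline is November 21, 2001; from November 21, 2001 to December 27, 2001 is 36 days.

36 days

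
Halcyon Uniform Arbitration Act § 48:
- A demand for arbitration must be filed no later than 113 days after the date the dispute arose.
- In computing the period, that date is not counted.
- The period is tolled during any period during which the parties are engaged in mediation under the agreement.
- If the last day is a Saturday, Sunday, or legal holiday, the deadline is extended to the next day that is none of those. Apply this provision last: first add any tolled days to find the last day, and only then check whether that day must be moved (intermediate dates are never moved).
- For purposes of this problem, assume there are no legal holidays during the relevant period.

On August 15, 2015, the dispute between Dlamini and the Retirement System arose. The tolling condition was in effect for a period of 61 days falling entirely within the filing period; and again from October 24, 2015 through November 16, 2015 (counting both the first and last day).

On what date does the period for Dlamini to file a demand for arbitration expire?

February 29, 2016

113 days after August 15, 2015 is December 6, 2015.
Tolling adds 61 days: December 6, 2015 + 61 days = February 5, 2016.
From October 24, 2015 through November 16, 2015 inclusive is 24 days; tolling adds 24 days: February 5, 2016 + 24 days = February 29, 2016.
February 29, 2016 is a Monday and not a legal holiday, so no extension applies.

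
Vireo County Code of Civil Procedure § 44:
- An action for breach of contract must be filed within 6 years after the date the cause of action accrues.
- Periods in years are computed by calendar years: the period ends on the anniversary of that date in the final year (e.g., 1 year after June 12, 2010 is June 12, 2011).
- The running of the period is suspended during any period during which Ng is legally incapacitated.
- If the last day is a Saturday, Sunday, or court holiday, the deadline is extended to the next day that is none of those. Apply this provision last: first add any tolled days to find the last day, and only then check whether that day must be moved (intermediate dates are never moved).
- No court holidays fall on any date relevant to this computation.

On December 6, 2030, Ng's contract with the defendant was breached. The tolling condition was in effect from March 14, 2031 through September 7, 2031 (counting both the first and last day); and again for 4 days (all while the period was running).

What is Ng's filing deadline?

June 8, 2037

6 years after December 6, 2030 is December 6, 2036.
From March 14, 2031 through September 7, 2031 inclusive is 178 days; tolling adds 178 days: December 6, 2036 + 178 days = June 2, 2037.
Tolling adds 4 days: June 2, 2037 + 4 days = June 6, 2037.
June 6, 2037 is Saturday; June 7, 2037 is Sunday. The next qualifying day is June 8, 2037.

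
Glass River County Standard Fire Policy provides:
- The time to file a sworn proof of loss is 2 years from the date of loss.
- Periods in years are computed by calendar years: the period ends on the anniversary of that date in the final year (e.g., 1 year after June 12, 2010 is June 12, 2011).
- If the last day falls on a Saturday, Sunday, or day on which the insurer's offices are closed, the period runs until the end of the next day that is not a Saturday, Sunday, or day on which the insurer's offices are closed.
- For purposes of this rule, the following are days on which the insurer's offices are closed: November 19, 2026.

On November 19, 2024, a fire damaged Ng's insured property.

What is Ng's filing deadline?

November 20, 2026

2 years after November 19, 2024 is November 19, 2026.
November 19, 2026 is a listed holiday. The next qualifying day is November 20, 2026.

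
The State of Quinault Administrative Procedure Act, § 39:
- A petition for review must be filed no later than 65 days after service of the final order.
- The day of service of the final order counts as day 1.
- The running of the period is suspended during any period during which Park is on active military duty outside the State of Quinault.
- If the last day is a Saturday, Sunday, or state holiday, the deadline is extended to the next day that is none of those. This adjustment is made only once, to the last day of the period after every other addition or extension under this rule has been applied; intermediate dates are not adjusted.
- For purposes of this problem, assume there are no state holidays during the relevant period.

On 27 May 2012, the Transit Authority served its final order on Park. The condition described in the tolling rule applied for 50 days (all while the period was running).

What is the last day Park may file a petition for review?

Counting 27 May 2012 as day 1, day 65 is July 30, 2012.
Tolling adds 50 days: July 30, 2012 + 50 days = September 18, 2012.
September 18, 2012 is a Tuesday and not a state holiday, so no extension applies.

September 18, 2012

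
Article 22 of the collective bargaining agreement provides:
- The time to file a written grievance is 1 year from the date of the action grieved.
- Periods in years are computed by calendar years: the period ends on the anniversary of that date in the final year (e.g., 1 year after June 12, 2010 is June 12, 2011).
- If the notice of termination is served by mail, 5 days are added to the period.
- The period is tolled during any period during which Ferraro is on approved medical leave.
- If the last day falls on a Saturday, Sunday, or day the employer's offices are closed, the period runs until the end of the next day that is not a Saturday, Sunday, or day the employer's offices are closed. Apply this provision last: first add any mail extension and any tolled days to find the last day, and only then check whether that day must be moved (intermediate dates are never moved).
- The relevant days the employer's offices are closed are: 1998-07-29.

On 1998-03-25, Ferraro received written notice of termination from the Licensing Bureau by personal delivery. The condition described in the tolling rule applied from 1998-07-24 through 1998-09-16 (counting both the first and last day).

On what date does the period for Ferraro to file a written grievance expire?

1 year after 1998-03-25 is March 25, 1999.
Service was not by mail, so no mail extension applies.
From July 24, 1998 through September 16, 1998 inclusive is 55 days; tolling adds 55 days: March 25, 1999 + 55 days = May 19, 1999.
May 19, 1999 is a Wednesday and not a day the employer's offices are closed, so no extension applies.

May 19, 1999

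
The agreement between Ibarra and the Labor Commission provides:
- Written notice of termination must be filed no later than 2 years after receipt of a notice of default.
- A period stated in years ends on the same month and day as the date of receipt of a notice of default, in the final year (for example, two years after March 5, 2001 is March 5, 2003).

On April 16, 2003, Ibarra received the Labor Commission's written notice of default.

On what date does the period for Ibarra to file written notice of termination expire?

2 years after April 16, 2003 is April 16, 2005.

April 16, 2005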